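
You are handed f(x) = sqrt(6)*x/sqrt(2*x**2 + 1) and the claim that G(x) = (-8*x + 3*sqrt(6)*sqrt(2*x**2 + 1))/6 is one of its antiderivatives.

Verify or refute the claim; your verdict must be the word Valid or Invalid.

Invalid: d/dx[G] - f = -4/3, which is not 0.

d/dx[G] = (3*sqrt(6)*x - 4*sqrt(2*x**2 + 1))/(3*sqrt(2*x**2 + 1))
d/dx[G] - f(x) = -4/3 != 0.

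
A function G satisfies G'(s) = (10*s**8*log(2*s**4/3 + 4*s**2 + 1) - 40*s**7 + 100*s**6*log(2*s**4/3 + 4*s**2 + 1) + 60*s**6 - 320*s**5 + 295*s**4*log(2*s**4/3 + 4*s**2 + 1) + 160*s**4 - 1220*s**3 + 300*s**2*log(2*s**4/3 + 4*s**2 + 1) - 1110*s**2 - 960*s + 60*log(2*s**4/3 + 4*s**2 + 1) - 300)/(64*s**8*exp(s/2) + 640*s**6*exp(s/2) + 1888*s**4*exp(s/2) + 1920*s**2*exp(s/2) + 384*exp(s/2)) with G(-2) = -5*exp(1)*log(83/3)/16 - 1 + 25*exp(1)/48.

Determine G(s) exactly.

G(s) = 5*((1/2 - s)/(s**2 + 2) - log(2*s**4/3 + 4*s**2 + 1)/4)*exp(-s/2)/4 - 1

G'(s) has the shape u'v + uv' for u = 5*(1/2 - s)/(4*(s**2 + 2)) - 5*log(2*s**4/3 + 4*s**2 + 1)/16 and v = exp(-s/2) — it is the derivative of the product u*v.
A general antiderivative is 5*((1/2 - s)/(s**2 + 2) - log(2*s**4/3 + 4*s**2 + 1)/4)*exp(-s/2)/4 + C.
The condition gives C = -5*exp(1)*log(83/3)/16 - 1 + 25*exp(1)/48 - (-5*exp(1)*log(83/3)/16 + 25*exp(1)/48) = -1.
So G(s) = 5*((1/2 - s)/(s**2 + 2) - log(2*s**4/3 + 4*s**2 + 1)/4)*exp(-s/2)/4 - 1.
Check: d/ds[5*((1/2 - s)/(s**2 + 2) - log(2*s**4/3 + 4*s**2 + 1)/4)*exp(-s/2)/4 - 1] = (10*s**8*log(2*s**4/3 + 4*s**2 + 1) - 40*s**7 + 100*s**6*log(2*s**4/3 + 4*s**2 + 1) + 60*s**6 - 320*s**5 + 295*s**4*log(2*s**4/3 + 4*s**2 + 1) + 160*s**4 - 1220*s**3 + 300*s**2*log(2*s**4/3 + 4*s**2 + 1) - 1110*s**2 - 960*s + 60*log(2*s**4/3 + 4*s**2 + 1) - 300)/(64*s**8*exp(s/2) + 640*s**6*exp(s/2) + 1888*s**4*exp(s/2) + 1920*s**2*exp(s/2) + 384*exp(s/2)) = G'(s).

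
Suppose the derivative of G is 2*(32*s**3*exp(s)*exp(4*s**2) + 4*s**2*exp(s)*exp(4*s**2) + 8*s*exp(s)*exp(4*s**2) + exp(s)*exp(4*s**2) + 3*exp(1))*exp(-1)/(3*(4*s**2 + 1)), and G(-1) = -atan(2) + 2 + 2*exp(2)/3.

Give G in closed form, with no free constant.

Since d/ds undoes antidifferentiation here, G(s) must give back the stated G'(s).
A general antiderivative is 2*exp(4*s**2 + s - 1)/3 + atan(2*s) + C.
The condition gives C = -atan(2) + 2 + 2*exp(2)/3 - (-atan(2) + 2*exp(2)/3) = 2.
So G(s) = 2*exp(4*s**2 + s - 1)/3 + atan(2*s) + 2.
Check: d/ds[2*exp(4*s**2 + s - 1)/3 + atan(2*s) + 2] = (64*s**3*exp(-1)*exp(s)*exp(4*s**2) + 8*s**2*exp(-1)*exp(s)*exp(4*s**2) + 16*s*exp(-1)*exp(s)*exp(4*s**2) + 2*exp(-1)*exp(s)*exp(4*s**2) + 6)/(12*s**2 + 3), which equals G'(s).

G(s) = 2*exp(4*s**2 + s - 1)/3 + atan(2*s) + 2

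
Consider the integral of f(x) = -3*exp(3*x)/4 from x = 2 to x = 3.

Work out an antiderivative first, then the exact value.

For F(x) to be correct the identity F'(x) - f(x) = 0 must hold.
F(x) = -exp(3*x)/4 is an antiderivative of f.
Check: d/dx[-exp(3*x)/4] = -3*exp(3*x)/4 = f(x).
F(3) = -exp(9)/4; F(2) = -exp(6)/4.
Integral = F(3) - F(2) = -exp(9)/4 + exp(6)/4.

Antiderivative: F(x) = -exp(3*x)/4; value = -exp(9)/4 + exp(6)/4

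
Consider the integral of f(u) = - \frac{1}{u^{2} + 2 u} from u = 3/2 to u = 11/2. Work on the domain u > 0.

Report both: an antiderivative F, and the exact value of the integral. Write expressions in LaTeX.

Antiderivative: F(u) = - \frac{\log{\left(u \right)}}{2} + \frac{\log{\left(u + 2 \right)}}{2}; value = - \frac{\log{\left(\frac{11}{2} \right)}}{2} - \frac{\log{\left(\frac{7}{2} \right)}}{2} + \frac{\log{\left(\frac{3}{2} \right)}}{2} + \frac{\log{\left(\frac{15}{2} \right)}}{2}

The denominator factors as u \left(u + 2\right); partial fractions split f into directly integrable pieces: \frac{1}{2 \left(u + 2\right)} - \frac{1}{2 u}.
F(u) = - \frac{\log{\left(u \right)}}{2} + \frac{\log{\left(u + 2 \right)}}{2} is an antiderivative of f.
Check: d/du[- \frac{\log{\left(u \right)}}{2} + \frac{\log{\left(u + 2 \right)}}{2}] = - \frac{1}{u^{2} + 2 u} = f(u).
F(11/2) = - \frac{\log{\left(\frac{11}{2} \right)}}{2} + \frac{\log{\left(\frac{15}{2} \right)}}{2}; F(3/2) = - \frac{\log{\left(\frac{3}{2} \right)}}{2} + \frac{\log{\left(\frac{7}{2} \right)}}{2}.
Integral = F(11/2) - F(3/2) = - \frac{\log{\left(\frac{11}{2} \right)}}{2} - \frac{\log{\left(\frac{7}{2} \right)}}{2} + \frac{\log{\left(\frac{3}{2} \right)}}{2} + \frac{\log{\left(\frac{15}{2} \right)}}{2}.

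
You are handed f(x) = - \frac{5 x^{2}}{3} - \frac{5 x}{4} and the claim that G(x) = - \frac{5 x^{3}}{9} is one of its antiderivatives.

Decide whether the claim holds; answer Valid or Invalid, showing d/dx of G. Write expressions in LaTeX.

Invalid: d/dx[G] - f = \frac{5 x}{4}, which is not 0.

d/dx[G] = - \frac{5 x^{2}}{3}
d/dx[G] - f(x) = \frac{5 x}{4} != 0.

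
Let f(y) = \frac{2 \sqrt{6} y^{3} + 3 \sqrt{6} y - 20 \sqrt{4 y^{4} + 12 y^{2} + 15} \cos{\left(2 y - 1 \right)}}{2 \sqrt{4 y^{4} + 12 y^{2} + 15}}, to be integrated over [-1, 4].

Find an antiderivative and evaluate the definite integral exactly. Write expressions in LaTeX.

A first test for any F(y): its y-derivative must equal f(y) identically.
F(y) = \frac{\sqrt{6} \sqrt{4 y^{4} + 12 y^{2} + 15} - 40 \sin{\left(2 y - 1 \right)}}{8} is an antiderivative of f.
Check: d/dy[\frac{\sqrt{6} \sqrt{4 y^{4} + 12 y^{2} + 15} - 40 \sin{\left(2 y - 1 \right)}}{8}] = \frac{2 \sqrt{6} y^{3} + 3 \sqrt{6} y - 20 \sqrt{4 y^{4} + 12 y^{2} + 15} \cos{\left(2 y - 1 \right)}}{2 \sqrt{4 y^{4} + 12 y^{2} + 15}} = f(y).
F(4) = - 5 \sin{\left(7 \right)} + \frac{\sqrt{7386}}{8}; F(-1) = 5 \sin{\left(3 \right)} + \frac{\sqrt{186}}{8}.
Integral = F(4) - F(-1) = - 5 \sin{\left(7 \right)} - \frac{\sqrt{186}}{8} - 5 \sin{\left(3 \right)} + \frac{\sqrt{7386}}{8}.

Antiderivative: F(y) = \frac{\sqrt{6} \sqrt{4 y^{4} + 12 y^{2} + 15} - 40 \sin{\left(2 y - 1 \right)}}{8}; value = - 5 \sin{\left(7 \right)} - \frac{\sqrt{186}}{8} - 5 \sin{\left(3 \right)} + \frac{\sqrt{7386}}{8}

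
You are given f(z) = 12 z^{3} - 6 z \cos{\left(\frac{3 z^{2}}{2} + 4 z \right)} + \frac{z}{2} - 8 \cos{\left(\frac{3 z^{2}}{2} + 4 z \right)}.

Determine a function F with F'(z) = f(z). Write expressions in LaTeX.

An antiderivative is F(z) = 3 z^{4} + \frac{z^{2}}{4} - 2 \sin{\left(\frac{3 z^{2}}{2} + 4 z \right)}.

The integrand splits into summands that can be handled one at a time.
Check: d/dz[3 z^{4} + \frac{z^{2}}{4} - 2 \sin{\left(\frac{3 z^{2}}{2} + 4 z \right)}] = 12 z^{3} - 6 z \cos{\left(\frac{3 z^{2}}{2} + 4 z \right)} + \frac{z}{2} - 8 \cos{\left(\frac{3 z^{2}}{2} + 4 z \right)} = f(z).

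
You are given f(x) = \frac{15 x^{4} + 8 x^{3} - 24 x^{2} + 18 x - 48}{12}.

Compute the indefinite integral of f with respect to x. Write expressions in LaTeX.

Check any antiderivative F(x) by computing F'(x) and comparing it with f(x).
Check: d/dx[\frac{x^{5}}{4} + \frac{x^{4}}{6} - \frac{2 x^{3}}{3} + \frac{3 x^{2}}{4} - 4 x] = \frac{5 x^{4}}{4} + \frac{2 x^{3}}{3} - 2 x^{2} + \frac{3 x}{2} - 4, which equals f(x).

F(x) = \frac{x^{5}}{4} + \frac{x^{4}}{6} - \frac{2 x^{3}}{3} + \frac{3 x^{2}}{4} - 4 x + C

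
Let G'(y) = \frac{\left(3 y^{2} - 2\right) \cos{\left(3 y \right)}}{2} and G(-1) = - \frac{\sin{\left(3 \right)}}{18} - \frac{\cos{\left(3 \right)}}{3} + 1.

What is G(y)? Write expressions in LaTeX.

G(y) = \frac{9 y^{2} \sin{\left(3 y \right)} + 6 y \cos{\left(3 y \right)} - 8 \sin{\left(3 y \right)} + 18}{18}

A candidate passes only if d/dy[G] lands on the given G'(y) exactly.
A general antiderivative is \frac{y^{2} \sin{\left(3 y \right)}}{2} + \frac{y \cos{\left(3 y \right)}}{3} - \frac{4 \sin{\left(3 y \right)}}{9} + C.
The condition gives C = - \frac{\sin{\left(3 \right)}}{18} - \frac{\cos{\left(3 \right)}}{3} + 1 - (- \frac{\sin{\left(3 \right)}}{18} - \frac{\cos{\left(3 \right)}}{3}) = 1.
So G(y) = \frac{9 y^{2} \sin{\left(3 y \right)} + 6 y \cos{\left(3 y \right)} - 8 \sin{\left(3 y \right)} + 18}{18}.
Check: d/dy[\frac{9 y^{2} \sin{\left(3 y \right)} + 6 y \cos{\left(3 y \right)} - 8 \sin{\left(3 y \right)} + 18}{18}] = \frac{3 y^{2} \cos{\left(3 y \right)}}{2} - \cos{\left(3 y \right)}, which equals G'(y).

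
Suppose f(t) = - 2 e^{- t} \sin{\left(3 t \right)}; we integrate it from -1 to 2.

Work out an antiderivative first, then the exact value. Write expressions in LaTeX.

A first test for any F(t): its t-derivative must equal f(t) identically.
F(t) = \frac{e^{- t} \sin{\left(3 t \right)}}{5} + \frac{3 e^{- t} \cos{\left(3 t \right)}}{5} is an antiderivative of f.
Check: d/dt[\frac{e^{- t} \sin{\left(3 t \right)}}{5} + \frac{3 e^{- t} \cos{\left(3 t \right)}}{5}] = - 2 e^{- t} \sin{\left(3 t \right)} = f(t).
F(2) = \frac{\sin{\left(6 \right)}}{5 e^{2}} + \frac{3 \cos{\left(6 \right)}}{5 e^{2}}; F(-1) = \frac{3 e \cos{\left(3 \right)}}{5} - \frac{e \sin{\left(3 \right)}}{5}.
Integral = F(2) - F(-1) = \frac{\sin{\left(6 \right)}}{5 e^{2}} + \frac{e \sin{\left(3 \right)}}{5} + \frac{3 \cos{\left(6 \right)}}{5 e^{2}} - \frac{3 e \cos{\left(3 \right)}}{5}.

Antiderivative: F(t) = \frac{e^{- t} \sin{\left(3 t \right)}}{5} + \frac{3 e^{- t} \cos{\left(3 t \right)}}{5}; value = \frac{\sin{\left(6 \right)}}{5 e^{2}} + \frac{e \sin{\left(3 \right)}}{5} + \frac{3 \cos{\left(6 \right)}}{5 e^{2}} - \frac{3 e \cos{\left(3 \right)}}{5}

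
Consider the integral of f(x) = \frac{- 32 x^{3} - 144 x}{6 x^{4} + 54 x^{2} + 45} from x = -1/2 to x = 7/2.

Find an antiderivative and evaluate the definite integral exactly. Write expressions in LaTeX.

Antiderivative: F(x) = - \frac{4 \log{\left(\frac{x^{4}}{3} + 3 x^{2} + \frac{5}{2} \right)}}{3}; value = - \frac{4 \log{\left(\frac{4285}{48} \right)}}{3} + \frac{4 \log{\left(\frac{157}{48} \right)}}{3}

The substitution u = \frac{x^{4}}{3} + 3 x^{2} + \frac{5}{2} works: f is exactly (dF/du)*(du/dx) for that inner function.
F(x) = - \frac{4 \log{\left(\frac{x^{4}}{3} + 3 x^{2} + \frac{5}{2} \right)}}{3} is an antiderivative of f.
Check: d/dx[- \frac{4 \log{\left(\frac{x^{4}}{3} + 3 x^{2} + \frac{5}{2} \right)}}{3}] = \frac{- 32 x^{3} - 144 x}{6 x^{4} + 54 x^{2} + 45} = f(x).
F(7/2) = - \frac{4 \log{\left(\frac{4285}{48} \right)}}{3}; F(-1/2) = - \frac{4 \log{\left(\frac{157}{48} \right)}}{3}.
Integral = F(7/2) - F(-1/2) = - \frac{4 \log{\left(\frac{4285}{48} \right)}}{3} + \frac{4 \log{\left(\frac{157}{48} \right)}}{3}.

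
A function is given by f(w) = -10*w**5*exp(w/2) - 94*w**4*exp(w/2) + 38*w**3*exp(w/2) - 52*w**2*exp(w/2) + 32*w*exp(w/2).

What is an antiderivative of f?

An antiderivative is F(w) = -20*w**5*exp(w/2) + 12*w**4*exp(w/2) - 20*w**3*exp(w/2) + 16*w**2*exp(w/2).

f has the shape u'v + uv' for u = -20*w**5 + 12*w**4 - 20*w**3 + 16*w**2 and v = exp(w/2) — it is the derivative of the product u*v.
Check: d/dw[-20*w**5*exp(w/2) + 12*w**4*exp(w/2) - 20*w**3*exp(w/2) + 16*w**2*exp(w/2)] = -10*w**5*exp(w/2) - 94*w**4*exp(w/2) + 38*w**3*exp(w/2) - 52*w**2*exp(w/2) + 32*w*exp(w/2) = f(w).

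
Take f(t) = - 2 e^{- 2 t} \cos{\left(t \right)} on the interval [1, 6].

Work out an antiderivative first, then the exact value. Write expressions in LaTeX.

Differentiate the proposed F(t) back; it has to land on f(t) exactly.
F(t) = - \frac{2 e^{- 2 t} \sin{\left(t \right)}}{5} + \frac{4 e^{- 2 t} \cos{\left(t \right)}}{5} is an antiderivative of f.
Check: d/dt[- \frac{2 e^{- 2 t} \sin{\left(t \right)}}{5} + \frac{4 e^{- 2 t} \cos{\left(t \right)}}{5}] = - 2 e^{- 2 t} \cos{\left(t \right)} = f(t).
F(6) = - \frac{2 \sin{\left(6 \right)}}{5 e^{12}} + \frac{4 \cos{\left(6 \right)}}{5 e^{12}}; F(1) = - \frac{2 \sin{\left(1 \right)}}{5 e^{2}} + \frac{4 \cos{\left(1 \right)}}{5 e^{2}}.
Integral = F(6) - F(1) = - \frac{4 \cos{\left(1 \right)}}{5 e^{2}} - \frac{2 \sin{\left(6 \right)}}{5 e^{12}} + \frac{4 \cos{\left(6 \right)}}{5 e^{12}} + \frac{2 \sin{\left(1 \right)}}{5 e^{2}}.

Antiderivative: F(t) = - \frac{2 e^{- 2 t} \sin{\left(t \right)}}{5} + \frac{4 e^{- 2 t} \cos{\left(t \right)}}{5}; value = - \frac{4 \cos{\left(1 \right)}}{5 e^{2}} - \frac{2 \sin{\left(6 \right)}}{5 e^{12}} + \frac{4 \cos{\left(6 \right)}}{5 e^{12}} + \frac{2 \sin{\left(1 \right)}}{5 e^{2}}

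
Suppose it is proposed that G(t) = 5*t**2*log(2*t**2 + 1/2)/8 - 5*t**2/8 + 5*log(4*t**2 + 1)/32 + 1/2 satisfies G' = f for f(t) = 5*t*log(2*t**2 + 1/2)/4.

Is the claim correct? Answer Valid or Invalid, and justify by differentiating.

Valid - the claim checks out under differentiation.

d/dt[G] = 5*t*log(2*t**2 + 1/2)/4
This equals f(t) exactly, so the claim holds.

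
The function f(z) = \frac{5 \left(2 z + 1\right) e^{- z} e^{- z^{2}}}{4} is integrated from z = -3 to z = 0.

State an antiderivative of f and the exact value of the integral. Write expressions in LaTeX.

Antiderivative: F(z) = - \frac{5 e^{- z} e^{- z^{2}}}{4}; value = - \frac{5}{4} + \frac{5}{4 e^{6}}

The substitution u = - z^{2} - z works: f is exactly (dF/du)*(du/dz) for that inner function.
F(z) = - \frac{5 e^{- z} e^{- z^{2}}}{4} is an antiderivative of f.
Check: d/dz[- \frac{5 e^{- z} e^{- z^{2}}}{4}] = \frac{\left(10 z + 5\right) e^{- z} e^{- z^{2}}}{4}, which equals f(z).
F(0) = - \frac{5}{4}; F(-3) = - \frac{5}{4 e^{6}}.
Integral = F(0) - F(-3) = - \frac{5}{4} + \frac{5}{4 e^{6}}.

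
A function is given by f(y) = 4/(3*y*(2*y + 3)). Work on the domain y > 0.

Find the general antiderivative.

F(y) = -4*(-log(y) + log(y + 3/2))/9 + C

Factor the denominator (3*y*(2*y + 3)) and decompose: f = -8/(9*(2*y + 3)) + 4/(9*y); each piece integrates to a log, atan, or power term.
Check: d/dy[-4*(-log(y) + log(y + 3/2))/9] = 4/(6*y**2 + 9*y), which equals f(y).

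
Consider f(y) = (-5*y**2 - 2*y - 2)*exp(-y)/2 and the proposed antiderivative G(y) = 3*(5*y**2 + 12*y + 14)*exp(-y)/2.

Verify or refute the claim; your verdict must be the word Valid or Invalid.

Invalid: d/dy[G] - f = (-5*y**2 - 2*y - 2)*exp(-y), which is not 0.

d/dy[G] = (-15*y**2 - 6*y - 6)*exp(-y)/2
d/dy[G] - f(y) = (-5*y**2 - 2*y - 2)*exp(-y) != 0.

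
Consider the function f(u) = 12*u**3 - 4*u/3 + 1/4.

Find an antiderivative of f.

The integrand splits into summands that can be handled one at a time.
Check: d/du[3*u**4 - 2*u**2/3 + u/4] = 12*u**3 - 4*u/3 + 1/4 = f(u).

An antiderivative is F(u) = 3*u**4 - 2*u**2/3 + u/4.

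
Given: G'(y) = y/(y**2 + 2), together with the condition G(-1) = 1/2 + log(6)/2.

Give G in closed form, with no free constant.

G(y) = (log(2*y**2 + 4) + 1)/2

The substitution u = 2*y**2 + 4 works: G'(y) is exactly (dG/du)*(du/dy) for that inner function.
A general antiderivative is log(2*y**2 + 4)/2 + C.
The condition gives C = 1/2 + log(6)/2 - (log(6)/2) = 1/2.
So G(y) = (log(2*y**2 + 4) + 1)/2.
Check: d/dy[(log(2*y**2 + 4) + 1)/2] = y/(y**2 + 2) = G'(y).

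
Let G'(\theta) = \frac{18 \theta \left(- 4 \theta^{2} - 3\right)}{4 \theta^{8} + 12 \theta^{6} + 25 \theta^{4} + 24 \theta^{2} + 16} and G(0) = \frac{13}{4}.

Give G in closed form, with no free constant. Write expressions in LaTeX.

The substitution u = \frac{2 \theta^{4}}{3} + \theta^{2} + \frac{4}{3} works: G'(\theta) is exactly (dG/du)*(du/d\theta) for that inner function.
A general antiderivative is \frac{3}{\frac{2 \theta^{4}}{3} + \theta^{2} + \frac{4}{3}} + C.
The condition gives C = \frac{13}{4} - (\frac{9}{4}) = 1.
So G(\theta) = 1 + \frac{3}{\frac{2 \theta^{4}}{3} + \theta^{2} + \frac{4}{3}}.
Check: d/d\theta[1 + \frac{3}{\frac{2 \theta^{4}}{3} + \theta^{2} + \frac{4}{3}}] = \frac{- 72 \theta^{3} - 54 \theta}{4 \theta^{8} + 12 \theta^{6} + 25 \theta^{4} + 24 \theta^{2} + 16}, which equals G'(\theta).

G(\theta) = 1 + \frac{3}{\frac{2 \theta^{4}}{3} + \theta^{2} + \frac{4}{3}}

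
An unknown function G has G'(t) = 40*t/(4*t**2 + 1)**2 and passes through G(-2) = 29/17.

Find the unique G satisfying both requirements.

G'(t) matches the chain-rule pattern g'(h)*h' with inner function h(t) = 4*t**2 + 1; substituting u = h(t) collapses the integral.
A general antiderivative is -5/(4*t**2 + 1) + C.
The condition gives C = 29/17 - (-5/17) = 2.
So G(t) = (8*t**2 - 3)/(4*t**2 + 1).
Check: d/dt[(8*t**2 - 3)/(4*t**2 + 1)] = 40*t/(16*t**4 + 8*t**2 + 1), which equals G'(t).

G(t) = (8*t**2 - 3)/(4*t**2 + 1)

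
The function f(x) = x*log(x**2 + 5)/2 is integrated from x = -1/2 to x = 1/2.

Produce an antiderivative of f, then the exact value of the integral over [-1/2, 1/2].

Whatever form F(x) takes, F'(x) = f(x) is non-negotiable.
F(x) = x**2*log(x**2 + 5)/4 - x**2/4 + 5*log(x**2 + 5)/4 is an antiderivative of f.
Check: d/dx[x**2*log(x**2 + 5)/4 - x**2/4 + 5*log(x**2 + 5)/4] = x*log(x**2 + 5)/2 = f(x).
F(1/2) = -1/16 + 21*log(21/4)/16; F(-1/2) = -1/16 + 21*log(21/4)/16.
Integral = F(1/2) - F(-1/2) = 0.

Antiderivative: F(x) = x**2*log(x**2 + 5)/4 - x**2/4 + 5*log(x**2 + 5)/4; value = 0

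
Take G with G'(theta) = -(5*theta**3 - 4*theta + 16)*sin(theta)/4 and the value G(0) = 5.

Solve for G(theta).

Any candidate G(theta) must reproduce the stated G'(theta) exactly.
A general antiderivative is 5*theta**3*cos(theta)/4 - 15*theta**2*sin(theta)/4 - 17*theta*cos(theta)/2 + 17*sin(theta)/2 + 4*cos(theta) + C.
The condition gives C = 5 - (4) = 1.
So G(theta) = 5*theta**3*cos(theta)/4 - 15*theta**2*sin(theta)/4 - 17*theta*cos(theta)/2 + 17*sin(theta)/2 + 4*cos(theta) + 1.
Check: d/dtheta[5*theta**3*cos(theta)/4 - 15*theta**2*sin(theta)/4 - 17*theta*cos(theta)/2 + 17*sin(theta)/2 + 4*cos(theta) + 1] = -5*theta**3*sin(theta)/4 + theta*sin(theta) - 4*sin(theta), which equals G'(theta).

G(theta) = 5*theta**3*cos(theta)/4 - 15*theta**2*sin(theta)/4 - 17*theta*cos(theta)/2 + 17*sin(theta)/2 + 4*cos(theta) + 1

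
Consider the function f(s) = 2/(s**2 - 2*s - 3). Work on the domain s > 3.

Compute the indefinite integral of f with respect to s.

F(s) = log(s - 3)/2 - log(s + 1)/2 + C

The denominator factors as (s - 3)*(s + 1); partial fractions split f into directly integrable pieces: -1/(2*(s + 1)) + 1/(2*(s - 3)).
Check: d/ds[log(s - 3)/2 - log(s + 1)/2] = 2/(s**2 - 2*s - 3) = f(s).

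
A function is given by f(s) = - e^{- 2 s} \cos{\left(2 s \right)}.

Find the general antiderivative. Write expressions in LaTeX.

For F(s) to be correct the identity F'(s) - f(s) = 0 must hold.
Check: d/ds[- \frac{e^{- 2 s} \sin{\left(2 s \right)}}{4} + \frac{e^{- 2 s} \cos{\left(2 s \right)}}{4}] = - e^{- 2 s} \cos{\left(2 s \right)} = f(s).

F(s) = - \frac{e^{- 2 s} \sin{\left(2 s \right)}}{4} + \frac{e^{- 2 s} \cos{\left(2 s \right)}}{4} + C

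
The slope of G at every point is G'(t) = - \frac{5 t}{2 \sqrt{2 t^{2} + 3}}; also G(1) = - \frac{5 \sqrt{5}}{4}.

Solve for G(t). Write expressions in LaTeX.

G(t) = - \frac{5 \sqrt{2 t^{2} + 3}}{4}

G'(t) matches the chain-rule pattern g'(h)*h' with inner function h(t) = 2 t^{2} + 3; substituting u = h(t) collapses the integral.
A general antiderivative is - \frac{5 \sqrt{2 t^{2} + 3}}{4} + C.
The condition gives C = - \frac{5 \sqrt{5}}{4} - (- \frac{5 \sqrt{5}}{4}) = 0.
So G(t) = - \frac{5 \sqrt{2 t^{2} + 3}}{4}.
Check: d/dt[- \frac{5 \sqrt{2 t^{2} + 3}}{4}] = - \frac{5 t}{2 \sqrt{2 t^{2} + 3}} = G'(t).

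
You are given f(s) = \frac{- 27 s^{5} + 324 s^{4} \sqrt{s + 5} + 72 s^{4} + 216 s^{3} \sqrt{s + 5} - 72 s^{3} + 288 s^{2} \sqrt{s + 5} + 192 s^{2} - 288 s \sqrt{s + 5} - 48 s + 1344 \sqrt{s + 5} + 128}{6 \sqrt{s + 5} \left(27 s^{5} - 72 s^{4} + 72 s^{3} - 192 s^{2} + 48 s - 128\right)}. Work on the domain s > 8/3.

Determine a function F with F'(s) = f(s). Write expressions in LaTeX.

Recover f(s) by differentiating a candidate F(s); any mismatch rules it out.
Check: d/ds[\frac{- 3 s^{2} \sqrt{s + 5} + 18 s^{2} \log{\left(\frac{3 s}{2} - 4 \right)} - 12 s - 4 \sqrt{s + 5} + 24 \log{\left(\frac{3 s}{2} - 4 \right)}}{9 s^{2} + 12}] = \frac{- 27 s^{5} + 324 s^{4} \sqrt{s + 5} + 72 s^{4} + 216 s^{3} \sqrt{s + 5} - 72 s^{3} + 288 s^{2} \sqrt{s + 5} + 192 s^{2} - 288 s \sqrt{s + 5} - 48 s + 1344 \sqrt{s + 5} + 128}{162 s^{5} \sqrt{s + 5} - 432 s^{4} \sqrt{s + 5} + 432 s^{3} \sqrt{s + 5} - 1152 s^{2} \sqrt{s + 5} + 288 s \sqrt{s + 5} - 768 \sqrt{s + 5}}, which equals f(s).

An antiderivative is F(s) = \frac{- 3 s^{2} \sqrt{s + 5} + 18 s^{2} \log{\left(\frac{3 s}{2} - 4 \right)} - 12 s - 4 \sqrt{s + 5} + 24 \log{\left(\frac{3 s}{2} - 4 \right)}}{9 s^{2} + 12}.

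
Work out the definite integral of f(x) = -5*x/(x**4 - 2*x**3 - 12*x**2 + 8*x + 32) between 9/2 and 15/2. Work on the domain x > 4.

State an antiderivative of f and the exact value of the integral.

Factor the denominator ((x - 4)*(x - 2)*(x + 2)**2) and decompose: f = -5/(144*(x + 2)) + 5/(12*(x + 2)**2) + 5/(16*(x - 2)) - 5/(18*(x - 4)); each piece integrates to a log, atan, or power term.
F(x) = -5*(8*x*log(x - 4) - 9*x*log(x - 2) + x*log(x + 2) + 16*log(x - 4) - 18*log(x - 2) + 2*log(x + 2) + 12)/(144*(x + 2)) is an antiderivative of f.
Check: d/dx[-5*(8*x*log(x - 4) - 9*x*log(x - 2) + x*log(x + 2) + 16*log(x - 4) - 18*log(x - 2) + 2*log(x + 2) + 12)/(144*(x + 2))] = -5*x/(x**4 - 2*x**3 - 12*x**2 + 8*x + 32) = f(x).
F(15/2) = -5*log(7/2)/18 - 5*log(19/2)/144 - 5/114 + 5*log(11/2)/16; F(9/2) = -5*log(13/2)/144 - 5/78 + 5*log(2)/18 + 5*log(5/2)/16.
Integral = F(15/2) - F(9/2) = -5*log(7/2)/18 - 5*log(5/2)/16 - 5*log(2)/18 - 5*log(19/2)/144 + 5/247 + 5*log(13/2)/144 + 5*log(11/2)/16.

Antiderivative: F(x) = -5*(8*x*log(x - 4) - 9*x*log(x - 2) + x*log(x + 2) + 16*log(x - 4) - 18*log(x - 2) + 2*log(x + 2) + 12)/(144*(x + 2)); value = -5*log(7/2)/18 - 5*log(5/2)/16 - 5*log(2)/18 - 5*log(19/2)/144 + 5/247 + 5*log(13/2)/144 + 5*log(11/2)/16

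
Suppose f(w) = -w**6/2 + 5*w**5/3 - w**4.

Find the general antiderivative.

F(w) = -w**7/14 + 5*w**6/18 - w**5/5 + C

The integrand splits into summands that can be handled one at a time.
Check: d/dw[-w**7/14 + 5*w**6/18 - w**5/5] = -w**6/2 + 5*w**5/3 - w**4 = f(w).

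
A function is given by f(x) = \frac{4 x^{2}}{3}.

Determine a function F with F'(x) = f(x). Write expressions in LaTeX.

Since d/dx undoes antidifferentiation here, F'(x) = f(x) is required of F(x).
Check: d/dx[\frac{4 x^{3}}{9}] = \frac{4 x^{2}}{3} = f(x).

An antiderivative is F(x) = \frac{4 x^{3}}{9}.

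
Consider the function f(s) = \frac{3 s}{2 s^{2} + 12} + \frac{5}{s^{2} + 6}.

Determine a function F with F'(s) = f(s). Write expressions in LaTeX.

An antiderivative is F(s) = \frac{3 \log{\left(s^{2} + 6 \right)}}{4} + \frac{5 \sqrt{6} \operatorname{atan}{\left(\frac{\sqrt{6} s}{6} \right)}}{6}.

The integrand splits into summands that can be handled one at a time.
Check: d/ds[\frac{3 \log{\left(s^{2} + 6 \right)}}{4} + \frac{5 \sqrt{6} \operatorname{atan}{\left(\frac{\sqrt{6} s}{6} \right)}}{6}] = \frac{3 s + 10}{2 s^{2} + 12}, which equals f(s).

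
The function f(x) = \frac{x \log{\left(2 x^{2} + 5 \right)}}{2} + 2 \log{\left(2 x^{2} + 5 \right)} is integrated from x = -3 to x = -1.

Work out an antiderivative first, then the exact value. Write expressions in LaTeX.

The integrand splits into summands that can be handled one at a time.
F(x) = \frac{x^{2} \log{\left(2 x^{2} + 5 \right)}}{4} - \frac{x^{2}}{4} + 2 x \log{\left(2 x^{2} + 5 \right)} - 4 x + \frac{5 \log{\left(x^{2} + \frac{5}{2} \right)}}{8} + 2 \sqrt{10} \operatorname{atan}{\left(\frac{\sqrt{10} x}{5} \right)} is an antiderivative of f.
Check: d/dx[\frac{x^{2} \log{\left(2 x^{2} + 5 \right)}}{4} - \frac{x^{2}}{4} + 2 x \log{\left(2 x^{2} + 5 \right)} - 4 x + \frac{5 \log{\left(x^{2} + \frac{5}{2} \right)}}{8} + 2 \sqrt{10} \operatorname{atan}{\left(\frac{\sqrt{10} x}{5} \right)}] = \frac{x \log{\left(2 x^{2} + 5 \right)}}{2} + 2 \log{\left(2 x^{2} + 5 \right)} = f(x).
F(-1) = - 2 \sqrt{10} \operatorname{atan}{\left(\frac{\sqrt{10}}{5} \right)} - \frac{7 \log{\left(7 \right)}}{4} + \frac{5 \log{\left(\frac{7}{2} \right)}}{8} + \frac{15}{4}; F(-3) = - \frac{15 \log{\left(23 \right)}}{4} - 2 \sqrt{10} \operatorname{atan}{\left(\frac{3 \sqrt{10}}{5} \right)} + \frac{5 \log{\left(\frac{23}{2} \right)}}{8} + \frac{39}{4}.
Integral = F(-1) - F(-3) = -6 - 2 \sqrt{10} \operatorname{atan}{\left(\frac{\sqrt{10}}{5} \right)} - \frac{7 \log{\left(7 \right)}}{4} - \frac{5 \log{\left(\frac{23}{2} \right)}}{8} + \frac{5 \log{\left(\frac{7}{2} \right)}}{8} + 2 \sqrt{10} \operatorname{atan}{\left(\frac{3 \sqrt{10}}{5} \right)} + \frac{15 \log{\left(23 \right)}}{4}.

Antiderivative: F(x) = \frac{x^{2} \log{\left(2 x^{2} + 5 \right)}}{4} - \frac{x^{2}}{4} + 2 x \log{\left(2 x^{2} + 5 \right)} - 4 x + \frac{5 \log{\left(x^{2} + \frac{5}{2} \right)}}{8} + 2 \sqrt{10} \operatorname{atan}{\left(\frac{\sqrt{10} x}{5} \right)}; value = -6 - 2 \sqrt{10} \operatorname{atan}{\left(\frac{\sqrt{10}}{5} \right)} - \frac{7 \log{\left(7 \right)}}{4} - \frac{5 \log{\left(\frac{23}{2} \right)}}{8} + \frac{5 \log{\left(\frac{7}{2} \right)}}{8} + 2 \sqrt{10} \operatorname{atan}{\left(\frac{3 \sqrt{10}}{5} \right)} + \frac{15 \log{\left(23 \right)}}{4}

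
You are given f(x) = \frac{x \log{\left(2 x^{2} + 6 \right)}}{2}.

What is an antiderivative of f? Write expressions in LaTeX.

An antiderivative is F(x) = \frac{x^{2} \log{\left(2 x^{2} + 6 \right)}}{4} - \frac{x^{2}}{4} + \frac{3 \log{\left(x^{2} + 3 \right)}}{4}.

For F(x) to be correct the identity F'(x) - f(x) = 0 must hold.
Check: d/dx[\frac{x^{2} \log{\left(2 x^{2} + 6 \right)}}{4} - \frac{x^{2}}{4} + \frac{3 \log{\left(x^{2} + 3 \right)}}{4}] = \frac{x \log{\left(x^{2} + 3 \right)}}{2} + \frac{x \log{\left(2 \right)}}{2}, which equals f(x).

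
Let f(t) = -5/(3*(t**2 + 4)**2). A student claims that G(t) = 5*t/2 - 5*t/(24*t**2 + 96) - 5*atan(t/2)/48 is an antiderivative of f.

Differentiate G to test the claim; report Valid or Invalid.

Invalid: d/dt[G] - f = 5/2, which is not 0.

d/dt[G] = (15*t**4 + 120*t**2 + 230)/(6*t**4 + 48*t**2 + 96)
d/dt[G] - f(t) = 5/2 != 0.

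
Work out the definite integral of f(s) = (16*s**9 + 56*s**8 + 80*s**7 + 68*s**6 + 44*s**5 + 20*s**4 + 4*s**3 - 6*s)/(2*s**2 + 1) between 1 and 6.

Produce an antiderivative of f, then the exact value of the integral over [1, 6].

An antiderivative F(s) passes only if d/ds[F] lands on f(s) exactly.
F(s) = (2*s**8 + 8*s**7 + 12*s**6 + 8*s**5 + 2*s**4 - 3*log(s**2 + 1/2))/2 is an antiderivative of f.
Check: d/ds[(2*s**8 + 8*s**7 + 12*s**6 + 8*s**5 + 2*s**4 - 3*log(s**2 + 1/2))/2] = (16*s**9 + 56*s**8 + 80*s**7 + 68*s**6 + 44*s**5 + 20*s**4 + 4*s**3 - 6*s)/(2*s**2 + 1) = f(s).
F(6) = 3111696 - 3*log(73/2)/2; F(1) = 16 - 3*log(3/2)/2.
Integral = F(6) - F(1) = -3*log(73/2)/2 + 3*log(3/2)/2 + 3111680.

Antiderivative: F(s) = (2*s**8 + 8*s**7 + 12*s**6 + 8*s**5 + 2*s**4 - 3*log(s**2 + 1/2))/2; value = -3*log(73/2)/2 + 3*log(3/2)/2 + 3111680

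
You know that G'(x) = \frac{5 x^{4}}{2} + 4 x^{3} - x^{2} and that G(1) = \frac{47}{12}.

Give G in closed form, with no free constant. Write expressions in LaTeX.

G(x) = \frac{x^{5}}{2} + x^{4} - \frac{x^{3}}{3} + \frac{11}{4}

Integrate term by term and add the pieces.
A general antiderivative is \frac{x^{5}}{2} + x^{4} - \frac{x^{3}}{3} + \frac{3}{4} + C.
The condition gives C = \frac{47}{12} - (\frac{23}{12}) = 2.
So G(x) = \frac{x^{5}}{2} + x^{4} - \frac{x^{3}}{3} + \frac{11}{4}.
Check: d/dx[\frac{x^{5}}{2} + x^{4} - \frac{x^{3}}{3} + \frac{11}{4}] = \frac{5 x^{4}}{2} + 4 x^{3} - x^{2} = G'(x).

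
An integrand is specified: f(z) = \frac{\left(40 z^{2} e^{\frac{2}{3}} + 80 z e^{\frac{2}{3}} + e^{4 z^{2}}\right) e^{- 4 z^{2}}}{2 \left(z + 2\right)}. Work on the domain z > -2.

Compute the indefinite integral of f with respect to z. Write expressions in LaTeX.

For F(z) to be correct the identity F'(z) - f(z) = 0 must hold.
Check: d/dz[\frac{\left(\frac{e^{4 z^{2}} \log{\left(\frac{z}{2} + 1 \right)}}{e^{\frac{2}{3}}} + \frac{e^{4 z^{2}} \log{\left(3 \right)}}{e^{\frac{2}{3}}} - 5\right) e^{\frac{2}{3}} e^{- 4 z^{2}}}{2}] = \frac{40 z^{2} e^{\frac{2}{3}} + 80 z e^{\frac{2}{3}} + e^{4 z^{2}}}{2 z e^{4 z^{2}} + 4 e^{4 z^{2}}}, which equals f(z).

F(z) = \frac{\left(\frac{e^{4 z^{2}} \log{\left(\frac{z}{2} + 1 \right)}}{e^{\frac{2}{3}}} + \frac{e^{4 z^{2}} \log{\left(3 \right)}}{e^{\frac{2}{3}}} - 5\right) e^{\frac{2}{3}} e^{- 4 z^{2}}}{2} + C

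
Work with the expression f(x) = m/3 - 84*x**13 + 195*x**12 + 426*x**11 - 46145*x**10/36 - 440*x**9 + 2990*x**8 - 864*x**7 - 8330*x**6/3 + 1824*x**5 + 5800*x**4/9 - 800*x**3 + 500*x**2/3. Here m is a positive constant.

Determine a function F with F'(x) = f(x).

The integrand splits into summands that can be handled one at a time.
Check: d/dx[m*x/3 - 6*x**14 + 15*x**13 + 71*x**12/2 - 4195*x**11/36 - 44*x**10 + 2990*x**9/9 - 108*x**8 - 1190*x**7/3 + 304*x**6 + 1160*x**5/9 - 200*x**4 + 500*x**3/9] = m/3 - 84*x**13 + 195*x**12 + 426*x**11 - 46145*x**10/36 - 440*x**9 + 2990*x**8 - 864*x**7 - 8330*x**6/3 + 1824*x**5 + 5800*x**4/9 - 800*x**3 + 500*x**2/3 = f(x).

An antiderivative is F(x) = m*x/3 - 6*x**14 + 15*x**13 + 71*x**12/2 - 4195*x**11/36 - 44*x**10 + 2990*x**9/9 - 108*x**8 - 1190*x**7/3 + 304*x**6 + 1160*x**5/9 - 200*x**4 + 500*x**3/9.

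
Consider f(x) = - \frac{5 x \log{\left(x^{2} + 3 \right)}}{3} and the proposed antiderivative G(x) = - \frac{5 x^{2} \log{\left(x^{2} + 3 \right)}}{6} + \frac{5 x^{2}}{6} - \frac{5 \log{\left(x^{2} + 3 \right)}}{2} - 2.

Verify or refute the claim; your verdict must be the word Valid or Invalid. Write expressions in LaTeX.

d/dx[G] = - \frac{5 x \log{\left(x^{2} + 3 \right)}}{3}
This equals f(x) exactly, so the claim holds.

Valid - the claim checks out under differentiation.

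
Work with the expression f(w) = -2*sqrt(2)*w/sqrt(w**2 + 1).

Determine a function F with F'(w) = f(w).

f matches the chain-rule pattern g'(h)*h' with inner function h(w) = 2*w**2 + 2; substituting u = h(w) collapses the integral.
Check: d/dw[-2*sqrt(2)*sqrt(w**2 + 1)] = -2*sqrt(2)*w/sqrt(w**2 + 1) = f(w).

An antiderivative is F(w) = -2*sqrt(2)*sqrt(w**2 + 1).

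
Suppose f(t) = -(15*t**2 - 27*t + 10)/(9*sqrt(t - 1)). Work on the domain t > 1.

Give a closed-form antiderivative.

f has the shape u'v + uv' for u = -2*sqrt(t - 1)/3 and v = t**2 - 5*t/3 — it is the derivative of the product u*v.
Check: d/dt[-2*sqrt(t - 1)*(t**2 - 5*t/3)/3] = (-15*t**2 + 27*t - 10)/(9*sqrt(t - 1)), which equals f(t).

An antiderivative is F(t) = -2*sqrt(t - 1)*(t**2 - 5*t/3)/3.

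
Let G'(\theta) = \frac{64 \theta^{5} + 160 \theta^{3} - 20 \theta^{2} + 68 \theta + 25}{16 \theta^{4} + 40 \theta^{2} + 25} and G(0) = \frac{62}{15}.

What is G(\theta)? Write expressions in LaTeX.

A first test for any G(\theta): its \theta-derivative must equal the given G'(\theta).
A general antiderivative is 2 \theta^{2} + \frac{\frac{5 \theta}{2} + 2}{2 \theta^{2} + \frac{5}{2}} + \frac{4}{3} + C.
The condition gives C = \frac{62}{15} - (\frac{32}{15}) = 2.
So G(\theta) = \frac{24 \theta^{4} + 70 \theta^{2} + 15 \theta + 62}{3 \left(4 \theta^{2} + 5\right)}.
Check: d/d\theta[\frac{24 \theta^{4} + 70 \theta^{2} + 15 \theta + 62}{3 \left(4 \theta^{2} + 5\right)}] = \frac{64 \theta^{5} + 160 \theta^{3} - 20 \theta^{2} + 68 \theta + 25}{16 \theta^{4} + 40 \theta^{2} + 25} = G'(\theta).

G(\theta) = \frac{24 \theta^{4} + 70 \theta^{2} + 15 \theta + 62}{3 \left(4 \theta^{2} + 5\right)}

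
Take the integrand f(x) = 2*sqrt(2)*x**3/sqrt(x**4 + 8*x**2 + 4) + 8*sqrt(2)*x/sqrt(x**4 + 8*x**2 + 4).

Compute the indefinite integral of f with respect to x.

F(x) = sqrt(2)*sqrt(x**4 + 8*x**2 + 4) + C

f matches the chain-rule pattern g'(h)*h' with inner function h(x) = x**4/2 + 4*x**2 + 2; substituting u = h(x) collapses the integral.
Check: d/dx[sqrt(2)*sqrt(x**4 + 8*x**2 + 4)] = (2*sqrt(2)*x**3 + 8*sqrt(2)*x)/sqrt(x**4 + 8*x**2 + 4), which equals f(x).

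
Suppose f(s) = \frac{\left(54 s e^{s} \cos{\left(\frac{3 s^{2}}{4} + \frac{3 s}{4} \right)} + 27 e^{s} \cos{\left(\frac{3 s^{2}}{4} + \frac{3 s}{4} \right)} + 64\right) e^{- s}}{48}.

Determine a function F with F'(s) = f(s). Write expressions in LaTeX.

An antiderivative is F(s) = \frac{\left(9 e^{s} \sin{\left(\frac{3 s^{2}}{4} + \frac{3 s}{4} \right)} - 16\right) e^{- s}}{12}.

A first test for any F(s): its s-derivative must equal f(s) identically.
Check: d/ds[\frac{\left(9 e^{s} \sin{\left(\frac{3 s^{2}}{4} + \frac{3 s}{4} \right)} - 16\right) e^{- s}}{12}] = \frac{\left(54 s e^{s} \cos{\left(\frac{3 s^{2}}{4} + \frac{3 s}{4} \right)} + 27 e^{s} \cos{\left(\frac{3 s^{2}}{4} + \frac{3 s}{4} \right)} + 64\right) e^{- s}}{48} = f(s).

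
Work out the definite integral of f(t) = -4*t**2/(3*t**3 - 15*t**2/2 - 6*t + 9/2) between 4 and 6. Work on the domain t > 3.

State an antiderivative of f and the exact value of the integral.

Factor the denominator (3*(t - 3)*(t + 1)*(2*t - 1)) and decompose: f = 8/(45*(2*t - 1)) - 2/(9*(t + 1)) - 6/(5*(t - 3)); each piece integrates to a log, atan, or power term.
F(t) = -6*log(t - 3)/5 + 4*log(t - 1/2)/45 - 2*log(t + 1)/9 is an antiderivative of f.
Check: d/dt[-6*log(t - 3)/5 + 4*log(t - 1/2)/45 - 2*log(t + 1)/9] = -8*t**2/(6*t**3 - 15*t**2 - 12*t + 9), which equals f(t).
F(6) = -6*log(3)/5 - 2*log(7)/9 + 4*log(11/2)/45; F(4) = -2*log(5)/9 + 4*log(7/2)/45.
Integral = F(6) - F(4) = -6*log(3)/5 - 2*log(7)/9 - 4*log(7/2)/45 + 4*log(11/2)/45 + 2*log(5)/9.

Antiderivative: F(t) = -6*log(t - 3)/5 + 4*log(t - 1/2)/45 - 2*log(t + 1)/9; value = -6*log(3)/5 - 2*log(7)/9 - 4*log(7/2)/45 + 4*log(11/2)/45 + 2*log(5)/9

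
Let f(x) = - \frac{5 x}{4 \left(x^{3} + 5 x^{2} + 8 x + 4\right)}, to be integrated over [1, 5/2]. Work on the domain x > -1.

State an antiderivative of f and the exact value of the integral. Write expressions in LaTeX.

Antiderivative: F(x) = \frac{5 \left(\left(x + 2\right) \log{\left(x + 1 \right)} - \left(x + 2\right) \log{\left(x + 2 \right)} + 2\right)}{4 \left(x + 2\right)}; value = - \frac{5 \log{\left(\frac{9}{2} \right)}}{4} - \frac{5 \log{\left(2 \right)}}{4} - \frac{5}{18} + \frac{5 \log{\left(3 \right)}}{4} + \frac{5 \log{\left(\frac{7}{2} \right)}}{4}

Factor the denominator (4 \left(x + 1\right) \left(x + 2\right)^{2}) and decompose: f = - \frac{5}{4 \left(x + 2\right)} - \frac{5}{2 \left(x + 2\right)^{2}} + \frac{5}{4 \left(x + 1\right)}; each piece integrates to a log, atan, or power term.
F(x) = \frac{5 \left(\left(x + 2\right) \log{\left(x + 1 \right)} - \left(x + 2\right) \log{\left(x + 2 \right)} + 2\right)}{4 \left(x + 2\right)} is an antiderivative of f.
Check: d/dx[\frac{5 \left(\left(x + 2\right) \log{\left(x + 1 \right)} - \left(x + 2\right) \log{\left(x + 2 \right)} + 2\right)}{4 \left(x + 2\right)}] = - \frac{5 x}{4 x^{3} + 20 x^{2} + 32 x + 16}, which equals f(x).
F(5/2) = - \frac{5 \log{\left(\frac{9}{2} \right)}}{4} + \frac{5}{9} + \frac{5 \log{\left(\frac{7}{2} \right)}}{4}; F(1) = - \frac{5 \log{\left(3 \right)}}{4} + \frac{5}{6} + \frac{5 \log{\left(2 \right)}}{4}.
Integral = F(5/2) - F(1) = - \frac{5 \log{\left(\frac{9}{2} \right)}}{4} - \frac{5 \log{\left(2 \right)}}{4} - \frac{5}{18} + \frac{5 \log{\left(3 \right)}}{4} + \frac{5 \log{\left(\frac{7}{2} \right)}}{4}.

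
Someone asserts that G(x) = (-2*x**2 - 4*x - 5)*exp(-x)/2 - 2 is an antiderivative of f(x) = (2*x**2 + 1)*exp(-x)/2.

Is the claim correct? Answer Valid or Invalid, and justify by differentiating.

Valid. The derivative of G reproduces f.

d/dx[G] = (2*x**2 + 1)*exp(-x)/2
This equals f(x) exactly, so the claim holds.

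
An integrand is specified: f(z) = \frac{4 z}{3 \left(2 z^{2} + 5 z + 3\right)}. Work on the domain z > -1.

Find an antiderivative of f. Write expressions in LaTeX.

The denominator factors as 3 \left(z + 1\right) \left(2 z + 3\right); partial fractions split f into directly integrable pieces: \frac{4}{2 z + 3} - \frac{4}{3 \left(z + 1\right)}.
Check: d/dz[\frac{2 \left(- 2 \log{\left(z + 1 \right)} + 3 \log{\left(z + \frac{3}{2} \right)}\right)}{3}] = \frac{4 z}{6 z^{2} + 15 z + 9}, which equals f(z).

An antiderivative is F(z) = \frac{2 \left(- 2 \log{\left(z + 1 \right)} + 3 \log{\left(z + \frac{3}{2} \right)}\right)}{3}.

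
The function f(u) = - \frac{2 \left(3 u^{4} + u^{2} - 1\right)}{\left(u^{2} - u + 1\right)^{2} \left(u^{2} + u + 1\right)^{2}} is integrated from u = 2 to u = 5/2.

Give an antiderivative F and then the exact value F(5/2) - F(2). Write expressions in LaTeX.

Antiderivative: F(u) = \frac{2 u}{u^{4} + u^{2} + 1}; value = - \frac{428}{5187}

f has the shape v'r + vr' for v = 2 u and r = \frac{1}{u^{4} + u^{2} + 1} — it is the derivative of the product v*r.
F(u) = \frac{2 u}{u^{4} + u^{2} + 1} is an antiderivative of f.
Check: d/du[\frac{2 u}{u^{4} + u^{2} + 1}] = \frac{- 6 u^{4} - 2 u^{2} + 2}{u^{8} + 2 u^{6} + 3 u^{4} + 2 u^{2} + 1}, which equals f(u).
F(5/2) = \frac{80}{741}; F(2) = \frac{4}{21}.
Integral = F(5/2) - F(2) = - \frac{428}{5187}.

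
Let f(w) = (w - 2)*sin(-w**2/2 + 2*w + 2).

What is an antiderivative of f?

An antiderivative is F(w) = cos(-w**2/2 + 2*w + 2).

f matches the chain-rule pattern g'(h)*h' with inner function h(w) = -w**2/2 + 2*w + 2; substituting u = h(w) collapses the integral.
Check: d/dw[cos(-w**2/2 + 2*w + 2)] = w*sin(-w**2/2 + 2*w + 2) - 2*sin(-w**2/2 + 2*w + 2), which equals f(w).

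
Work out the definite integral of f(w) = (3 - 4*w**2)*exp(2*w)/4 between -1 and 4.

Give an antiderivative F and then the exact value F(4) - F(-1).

f has the shape u'v + uv' for u = -w**2/2 + w/2 + 1/8 and v = exp(2*w) — it is the derivative of the product u*v.
F(w) = (-4*w**2 + 4*w + 1)*exp(2*w)/8 is an antiderivative of f.
Check: d/dw[(-4*w**2 + 4*w + 1)*exp(2*w)/8] = -w**2*exp(2*w) + 3*exp(2*w)/4, which equals f(w).
F(4) = -47*exp(8)/8; F(-1) = -7*exp(-2)/8.
Integral = F(4) - F(-1) = -47*exp(8)/8 + 7*exp(-2)/8.

Antiderivative: F(w) = (-4*w**2 + 4*w + 1)*exp(2*w)/8; value = -47*exp(8)/8 + 7*exp(-2)/8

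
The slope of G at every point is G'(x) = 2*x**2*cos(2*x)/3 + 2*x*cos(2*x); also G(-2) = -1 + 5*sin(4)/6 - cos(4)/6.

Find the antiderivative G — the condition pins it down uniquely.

G(x) = x**2*sin(2*x)/3 + x*sin(2*x) + x*cos(2*x)/3 - sin(2*x)/6 + cos(2*x)/2 - 1

Integrate term by term and add the pieces.
A general antiderivative is x**2*sin(2*x)/3 + x*sin(2*x) + x*cos(2*x)/3 - sin(2*x)/6 + cos(2*x)/2 + C.
The condition gives C = -1 + 5*sin(4)/6 - cos(4)/6 - (5*sin(4)/6 - cos(4)/6) = -1.
So G(x) = x**2*sin(2*x)/3 + x*sin(2*x) + x*cos(2*x)/3 - sin(2*x)/6 + cos(2*x)/2 - 1.
Check: d/dx[x**2*sin(2*x)/3 + x*sin(2*x) + x*cos(2*x)/3 - sin(2*x)/6 + cos(2*x)/2 - 1] = 2*x**2*cos(2*x)/3 + 2*x*cos(2*x) = G'(x).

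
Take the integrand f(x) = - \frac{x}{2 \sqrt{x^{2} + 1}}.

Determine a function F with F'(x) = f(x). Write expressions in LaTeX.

The substitution u = x^{2} + 1 works: f is exactly (dF/du)*(du/dx) for that inner function.
Check: d/dx[- \frac{\sqrt{x^{2} + 1}}{2}] = - \frac{x}{2 \sqrt{x^{2} + 1}} = f(x).

An antiderivative is F(x) = - \frac{\sqrt{x^{2} + 1}}{2}.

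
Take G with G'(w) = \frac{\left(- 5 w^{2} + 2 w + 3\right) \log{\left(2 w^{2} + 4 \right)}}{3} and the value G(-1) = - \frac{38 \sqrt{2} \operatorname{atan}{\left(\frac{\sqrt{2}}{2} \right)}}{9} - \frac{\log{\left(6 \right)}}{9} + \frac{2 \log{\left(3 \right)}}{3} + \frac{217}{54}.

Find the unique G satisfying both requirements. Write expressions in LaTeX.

G(w) = \frac{10 w^{3}}{27} - \frac{w^{2}}{3} - \frac{38 w}{9} + \left(- \frac{5 w^{3}}{9} + \frac{w^{2}}{3} + w\right) \log{\left(2 w^{2} + 4 \right)} + \frac{2 \log{\left(w^{2} + 2 \right)}}{3} + \frac{38 \sqrt{2} \operatorname{atan}{\left(\frac{\sqrt{2} w}{2} \right)}}{9} + \frac{1}{2}

Recover the given G'(w) by differentiating a candidate G(w); any mismatch rules it out.
A general antiderivative is \frac{10 w^{3}}{27} - \frac{w^{2}}{3} - \frac{38 w}{9} + \left(- \frac{5 w^{3}}{9} + \frac{w^{2}}{3} + w\right) \log{\left(2 w^{2} + 4 \right)} + \frac{2 \log{\left(w^{2} + 2 \right)}}{3} + \frac{38 \sqrt{2} \operatorname{atan}{\left(\frac{\sqrt{2} w}{2} \right)}}{9} + C.
The condition gives C = - \frac{38 \sqrt{2} \operatorname{atan}{\left(\frac{\sqrt{2}}{2} \right)}}{9} - \frac{\log{\left(6 \right)}}{9} + \frac{2 \log{\left(3 \right)}}{3} + \frac{217}{54} - (- \frac{38 \sqrt{2} \operatorname{atan}{\left(\frac{\sqrt{2}}{2} \right)}}{9} - \frac{\log{\left(6 \right)}}{9} + \frac{2 \log{\left(3 \right)}}{3} + \frac{95}{27}) = \frac{1}{2}.
So G(w) = \frac{10 w^{3}}{27} - \frac{w^{2}}{3} - \frac{38 w}{9} + \left(- \frac{5 w^{3}}{9} + \frac{w^{2}}{3} + w\right) \log{\left(2 w^{2} + 4 \right)} + \frac{2 \log{\left(w^{2} + 2 \right)}}{3} + \frac{38 \sqrt{2} \operatorname{atan}{\left(\frac{\sqrt{2} w}{2} \right)}}{9} + \frac{1}{2}.
Check: d/dw[\frac{10 w^{3}}{27} - \frac{w^{2}}{3} - \frac{38 w}{9} + \left(- \frac{5 w^{3}}{9} + \frac{w^{2}}{3} + w\right) \log{\left(2 w^{2} + 4 \right)} + \frac{2 \log{\left(w^{2} + 2 \right)}}{3} + \frac{38 \sqrt{2} \operatorname{atan}{\left(\frac{\sqrt{2} w}{2} \right)}}{9} + \frac{1}{2}] = - \frac{5 w^{2} \log{\left(w^{2} + 2 \right)}}{3} - \frac{5 w^{2} \log{\left(2 \right)}}{3} + \frac{2 w \log{\left(w^{2} + 2 \right)}}{3} + \frac{2 w \log{\left(2 \right)}}{3} + \log{\left(w^{2} + 2 \right)} + \log{\left(2 \right)}, which equals G'(w).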